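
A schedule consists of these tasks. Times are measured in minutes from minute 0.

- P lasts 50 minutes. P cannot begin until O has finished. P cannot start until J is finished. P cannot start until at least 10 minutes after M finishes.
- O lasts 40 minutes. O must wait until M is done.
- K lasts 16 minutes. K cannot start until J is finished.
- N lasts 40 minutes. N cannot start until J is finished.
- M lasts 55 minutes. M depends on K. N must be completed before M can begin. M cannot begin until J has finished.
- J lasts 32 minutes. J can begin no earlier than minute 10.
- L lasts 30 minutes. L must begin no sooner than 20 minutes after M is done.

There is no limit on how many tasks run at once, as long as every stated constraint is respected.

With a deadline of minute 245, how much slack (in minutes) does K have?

After its own release at minute 10, J can start at minute 10 and finishes at minute 42.
K waits on J (finishes minute 42), so it starts at minute 42 and finishes at 42 + 16 = minute 58.

Working backward from the deadline:
L has no dependents, so it just needs to finish by minute 245. Starting by 245 − 30 = minute 215 achieves that.
Nothing follows P; the deadline of minute 245 is its only limit. It must start by 245 − 50 = minute 195.
O has to be done before P (must start by minute 195). That means finishing by minute 195, i.e. starting by 195 − 40 = minute 155.
M feeds L (must start by minute 215, minus 20-minute gap → minute 195); O (must start by minute 155); P (must start by minute 195, minus 10-minute gap → minute 185). Taking the minimum, M must finish by minute 155 and start by 155 − 55 = minute 100.
K must finish before M (must start by minute 100). With a 16-minute duration, K must start by 100 − 16 = minute 84.
So K can start as early as minute 42 and as late as minute 84, giving 84 − 42 = 42 minutes of slack.

42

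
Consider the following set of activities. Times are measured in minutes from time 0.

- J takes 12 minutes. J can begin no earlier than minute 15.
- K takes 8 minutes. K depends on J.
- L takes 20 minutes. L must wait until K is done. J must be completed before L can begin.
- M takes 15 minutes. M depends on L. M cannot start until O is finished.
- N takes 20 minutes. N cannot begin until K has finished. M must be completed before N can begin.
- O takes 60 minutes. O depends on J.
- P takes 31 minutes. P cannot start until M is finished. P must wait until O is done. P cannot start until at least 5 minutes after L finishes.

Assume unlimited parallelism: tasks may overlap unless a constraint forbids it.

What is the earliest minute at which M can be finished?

J cannot begin until its own release at minute 15. It runs from minute 15 to 15 + 12 = minute 27.
O cannot begin until J (finishes minute 27). It runs from minute 27 to 27 + 60 = minute 87.
After J (finishes minute 27), K can start at minute 27 and finishes at minute 35.
L needs all of K (finishes minute 35); J (finishes minute 27). That puts its earliest start at minute 35; it finishes at 35 + 20 = minute 55.
For M: L (finishes minute 55); O (finishes minute 87). Taking the maximum gives a start of minute 87, and it finishes at 87 + 15 = minute 102.

102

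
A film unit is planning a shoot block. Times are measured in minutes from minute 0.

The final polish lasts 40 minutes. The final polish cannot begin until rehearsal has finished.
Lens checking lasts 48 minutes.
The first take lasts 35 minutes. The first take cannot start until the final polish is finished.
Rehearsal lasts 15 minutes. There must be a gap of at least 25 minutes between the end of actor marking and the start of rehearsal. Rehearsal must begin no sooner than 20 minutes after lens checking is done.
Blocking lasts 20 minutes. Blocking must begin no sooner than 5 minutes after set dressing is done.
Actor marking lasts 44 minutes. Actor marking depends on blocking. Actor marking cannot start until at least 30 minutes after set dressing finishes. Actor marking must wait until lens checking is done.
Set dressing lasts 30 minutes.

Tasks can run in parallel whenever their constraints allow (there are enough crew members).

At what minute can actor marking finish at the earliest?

Lens checking has no prerequisites, so it starts at minute 0 and finishes at minute 48.
Set dressing can start immediately at minute 0; it finishes at minute 30.
After set dressing (finishes minute 30, plus 5-minute gap → minute 35), blocking can start at minute 35 and finishes at minute 55.
Actor marking needs all of blocking (finishes minute 55); set dressing (finishes minute 30, plus 30-minute gap → minute 60); lens checking (finishes minute 48). That puts its earliest start at minute 60; it finishes at 60 + 44 = minute 104.

104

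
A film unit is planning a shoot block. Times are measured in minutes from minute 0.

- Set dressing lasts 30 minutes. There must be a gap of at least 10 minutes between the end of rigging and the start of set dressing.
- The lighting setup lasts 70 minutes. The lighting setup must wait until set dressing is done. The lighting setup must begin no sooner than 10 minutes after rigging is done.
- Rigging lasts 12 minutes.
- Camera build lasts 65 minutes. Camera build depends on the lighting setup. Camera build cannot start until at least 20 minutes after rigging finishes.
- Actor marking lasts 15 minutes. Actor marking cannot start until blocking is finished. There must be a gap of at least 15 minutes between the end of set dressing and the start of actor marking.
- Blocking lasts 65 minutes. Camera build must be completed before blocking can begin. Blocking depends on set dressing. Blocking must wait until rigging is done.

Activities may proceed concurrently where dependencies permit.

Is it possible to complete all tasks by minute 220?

Rigging has no prerequisites, so it starts at minute 0 and finishes at minute 12.
After rigging (finishes minute 12, plus 10-minute gap → minute 22), set dressing can start at minute 22 and finishes at minute 52.
The lighting setup has to wait for set dressing (finishes minute 52); rigging (finishes minute 12, plus 10-minute gap → minute 22). The latest of these is minute 52, so the lighting setup runs minute 52 to 52 + 70 = minute 122.
Camera build needs all of the lighting setup (finishes minute 122); rigging (finishes minute 12, plus 20-minute gap → minute 32). That puts its earliest start at minute 122; it finishes at 122 + 65 = minute 187.
Blocking has to wait for camera build (finishes minute 187); set dressing (finishes minute 52); rigging (finishes minute 12). The latest of these is minute 187, so blocking runs minute 187 to 187 + 65 = minute 252.
For actor marking: blocking (finishes minute 252); set dressing (finishes minute 52, plus 15-minute gap → minute 67). Taking the maximum gives a start of minute 252, and it finishes at 252 + 15 = minute 267.
The earliest everything can be done is minute 267, which is after the deadline of 220, so it is not possible.

No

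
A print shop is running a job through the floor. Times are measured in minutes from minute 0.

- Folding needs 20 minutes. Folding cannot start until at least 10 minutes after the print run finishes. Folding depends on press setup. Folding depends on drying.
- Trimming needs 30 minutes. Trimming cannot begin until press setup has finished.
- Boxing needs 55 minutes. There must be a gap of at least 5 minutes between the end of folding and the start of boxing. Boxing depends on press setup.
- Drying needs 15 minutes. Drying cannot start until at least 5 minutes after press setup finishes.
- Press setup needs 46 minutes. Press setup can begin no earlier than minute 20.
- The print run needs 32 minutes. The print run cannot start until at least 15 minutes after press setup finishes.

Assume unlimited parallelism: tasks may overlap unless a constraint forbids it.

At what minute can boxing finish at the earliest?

Press setup cannot begin until its own release at minute 20. It runs from minute 20 to 20 + 46 = minute 66.
Drying cannot begin until press setup (finishes minute 66, plus 5-minute gap → minute 71). It runs from minute 71 to 71 + 15 = minute 86.
The print run waits on press setup (finishes minute 66, plus 15-minute gap → minute 81), so it starts at minute 81 and finishes at 81 + 32 = minute 113.
Folding needs all of the print run (finishes minute 113, plus 10-minute gap → minute 123); press setup (finishes minute 66); drying (finishes minute 86). That puts its earliest start at minute 123; it finishes at 123 + 20 = minute 143.
For boxing: folding (finishes minute 143, plus 5-minute gap → minute 148); press setup (finishes minute 66). Taking the maximum gives a start of minute 148, and it finishes at 148 + 55 = minute 203.

203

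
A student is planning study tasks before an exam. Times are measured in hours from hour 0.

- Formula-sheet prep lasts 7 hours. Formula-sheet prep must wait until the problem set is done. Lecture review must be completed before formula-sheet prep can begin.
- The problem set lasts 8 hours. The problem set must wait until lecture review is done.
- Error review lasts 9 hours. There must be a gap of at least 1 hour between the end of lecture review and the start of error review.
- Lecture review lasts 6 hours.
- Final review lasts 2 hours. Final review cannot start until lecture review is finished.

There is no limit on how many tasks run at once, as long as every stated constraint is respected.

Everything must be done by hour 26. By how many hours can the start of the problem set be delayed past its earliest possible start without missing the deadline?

Lecture review can start immediately at hour 0; it finishes at hour 6.
After lecture review (finishes hour 6), the problem set can start at hour 6 and finishes at hour 14.

Working backward from the deadline:
Nothing follows formula-sheet prep; the deadline of hour 26 is its only limit. It must start by 26 − 7 = hour 19.
The problem set must finish before formula-sheet prep (must start by hour 19). With an 8-hour duration, the problem set must start by 19 − 8 = hour 11.
So the problem set can start as early as hour 6 and as late as hour 11, giving 11 − 6 = 5 hours of slack.

5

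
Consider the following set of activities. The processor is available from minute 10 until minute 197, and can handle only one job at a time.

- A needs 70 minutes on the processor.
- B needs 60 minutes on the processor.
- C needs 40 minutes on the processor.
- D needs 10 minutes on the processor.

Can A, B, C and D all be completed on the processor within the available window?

Yes

The processor window is 197 − 10 = 187 minutes.
Running back to back, the jobs need 70 + 60 + 40 + 10 = 180 minutes on the processor.
Since 180 ≤ 187, they fit within the window.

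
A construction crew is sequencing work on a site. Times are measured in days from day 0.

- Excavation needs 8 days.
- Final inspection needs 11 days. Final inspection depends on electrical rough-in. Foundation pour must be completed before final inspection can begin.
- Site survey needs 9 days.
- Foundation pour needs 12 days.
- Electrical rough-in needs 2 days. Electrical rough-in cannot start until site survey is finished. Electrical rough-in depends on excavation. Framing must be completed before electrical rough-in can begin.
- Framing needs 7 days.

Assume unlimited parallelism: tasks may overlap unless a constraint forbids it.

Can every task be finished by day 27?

Yes

Nothing blocks framing, so it runs from day 0 to day 7.
Nothing blocks foundation pour, so it runs from day 0 to day 12.
Excavation can start immediately at day 0; it finishes at day 8.
Nothing blocks site survey, so it runs from day 0 to day 9.
For electrical rough-in: site survey (finishes day 9); excavation (finishes day 8); framing (finishes day 7). Taking the maximum gives a start of day 9, and it finishes at 9 + 2 = day 11.
For final inspection: electrical rough-in (finishes day 11); foundation pour (finishes day 12). Taking the maximum gives a start of day 12, and it finishes at 12 + 11 = day 23.
Every task is finished by day 23, which is no later than the deadline of 27, so the schedule is feasible.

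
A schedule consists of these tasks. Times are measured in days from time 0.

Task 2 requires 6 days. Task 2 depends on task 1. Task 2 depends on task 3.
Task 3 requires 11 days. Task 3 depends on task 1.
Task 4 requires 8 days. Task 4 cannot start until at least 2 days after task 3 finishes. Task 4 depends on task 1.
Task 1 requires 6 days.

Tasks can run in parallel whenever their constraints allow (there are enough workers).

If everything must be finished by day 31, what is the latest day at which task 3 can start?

10

Task 2 has no dependents, so it just needs to finish by day 31. Starting by 31 − 6 = day 25 achieves that.
To finish by day 31, task 4 (duration 8) must start no later than day 23.
For task 3: task 2 (must start by day 25); task 4 (must start by day 23, minus 2-day gap → day 21). The most restrictive is day 21; with an 11-day duration, task 3 must start by day 10.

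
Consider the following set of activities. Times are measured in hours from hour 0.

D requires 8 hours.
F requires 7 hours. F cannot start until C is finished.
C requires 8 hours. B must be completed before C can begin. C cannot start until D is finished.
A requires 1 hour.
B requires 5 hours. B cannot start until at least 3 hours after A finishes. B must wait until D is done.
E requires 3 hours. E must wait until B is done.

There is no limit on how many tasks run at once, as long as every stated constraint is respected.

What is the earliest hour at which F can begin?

D can start immediately at hour 0; it finishes at hour 8.
A can start immediately at hour 0; it finishes at hour 1.
B needs all of A (finishes hour 1, plus 3-hour gap → hour 4); D (finishes hour 8). That puts its earliest start at hour 8; it finishes at 8 + 5 = hour 13.
C needs all of B (finishes hour 13); D (finishes hour 8). That puts its earliest start at hour 13; it finishes at 13 + 8 = hour 21.
F waits on C (finishes hour 21), so the earliest it can start is hour 21.

21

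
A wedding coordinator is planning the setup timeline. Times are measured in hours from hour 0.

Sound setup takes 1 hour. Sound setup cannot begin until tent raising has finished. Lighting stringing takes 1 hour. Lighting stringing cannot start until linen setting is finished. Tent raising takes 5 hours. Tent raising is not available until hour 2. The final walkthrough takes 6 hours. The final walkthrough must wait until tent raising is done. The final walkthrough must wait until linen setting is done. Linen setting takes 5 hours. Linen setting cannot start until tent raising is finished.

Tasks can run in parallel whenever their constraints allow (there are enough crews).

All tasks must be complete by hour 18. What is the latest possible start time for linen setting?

7

Lighting stringing must finish by hour 18; it takes 1 hour, so it must start by 18 − 1 = hour 17.
The final walkthrough must finish by hour 18; it takes 6 hours, so it must start by 18 − 6 = hour 12.
Linen setting feeds lighting stringing (must start by hour 17); the final walkthrough (must start by hour 12). Taking the minimum, linen setting must finish by hour 12 and start by 12 − 5 = hour 7.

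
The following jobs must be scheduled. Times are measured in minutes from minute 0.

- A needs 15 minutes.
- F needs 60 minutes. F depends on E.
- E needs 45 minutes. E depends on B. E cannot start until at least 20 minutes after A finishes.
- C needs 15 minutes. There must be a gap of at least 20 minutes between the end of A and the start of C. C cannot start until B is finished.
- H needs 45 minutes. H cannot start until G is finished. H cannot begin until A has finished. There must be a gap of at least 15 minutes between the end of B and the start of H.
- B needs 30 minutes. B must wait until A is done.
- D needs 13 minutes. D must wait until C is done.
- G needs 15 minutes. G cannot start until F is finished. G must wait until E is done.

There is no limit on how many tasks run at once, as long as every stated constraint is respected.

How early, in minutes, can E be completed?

90

A has no prerequisites, so it starts at minute 0 and finishes at minute 15.
B cannot begin until A (finishes minute 15). It runs from minute 15 to 15 + 30 = minute 45.
E cannot start until B (finishes minute 45); A (finishes minute 15, plus 20-minute gap → minute 35). The controlling bound is minute 45, so E finishes at 45 + 45 = minute 90.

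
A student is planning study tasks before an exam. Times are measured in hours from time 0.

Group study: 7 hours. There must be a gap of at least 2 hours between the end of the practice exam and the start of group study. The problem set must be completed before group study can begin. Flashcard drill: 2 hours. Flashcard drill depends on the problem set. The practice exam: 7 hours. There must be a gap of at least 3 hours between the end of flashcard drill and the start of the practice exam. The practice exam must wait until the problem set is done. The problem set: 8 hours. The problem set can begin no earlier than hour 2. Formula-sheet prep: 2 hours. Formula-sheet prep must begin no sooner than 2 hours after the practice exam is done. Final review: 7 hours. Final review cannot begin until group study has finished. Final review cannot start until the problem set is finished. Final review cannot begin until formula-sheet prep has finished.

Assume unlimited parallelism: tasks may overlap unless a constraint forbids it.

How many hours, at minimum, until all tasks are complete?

38

After its own release at hour 2, the problem set can start at hour 2 and finishes at hour 10.
Flashcard drill waits on the problem set (finishes hour 10), so it starts at hour 10 and finishes at 10 + 2 = hour 12.
The practice exam cannot start until flashcard drill (finishes hour 12, plus 3-hour gap → hour 15); the problem set (finishes hour 10). The controlling bound is hour 15, so the practice exam finishes at 15 + 7 = hour 22.
Formula-sheet prep cannot begin until the practice exam (finishes hour 22, plus 2-hour gap → hour 24). It runs from hour 24 to 24 + 2 = hour 26.
Group study cannot start until the practice exam (finishes hour 22, plus 2-hour gap → hour 24); the problem set (finishes hour 10). The controlling bound is hour 24, so group study finishes at 24 + 7 = hour 31.
Final review needs all of group study (finishes hour 31); the problem set (finishes hour 10); formula-sheet prep (finishes hour 26). That puts its earliest start at hour 31; it finishes at 31 + 7 = hour 38.
All tasks are finished once the last one completes. Finish times: The problem set at 10, Flashcard drill at 12, The practice exam at 22, Group study at 31, Formula-sheet prep at 26, Final review at 38. The latest is hour 38.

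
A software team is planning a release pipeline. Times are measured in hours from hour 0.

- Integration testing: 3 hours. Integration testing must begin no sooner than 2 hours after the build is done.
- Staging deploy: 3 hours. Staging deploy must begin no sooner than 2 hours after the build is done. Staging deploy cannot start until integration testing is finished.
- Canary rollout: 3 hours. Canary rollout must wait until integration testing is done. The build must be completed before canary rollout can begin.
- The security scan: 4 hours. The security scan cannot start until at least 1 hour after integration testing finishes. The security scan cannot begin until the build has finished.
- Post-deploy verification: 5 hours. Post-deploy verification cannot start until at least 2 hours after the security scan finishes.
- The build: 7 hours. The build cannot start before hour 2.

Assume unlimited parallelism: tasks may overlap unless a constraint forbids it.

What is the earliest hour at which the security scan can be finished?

19

The build waits on its own release at hour 2, so it starts at hour 2 and finishes at 2 + 7 = hour 9.
Integration testing cannot begin until the build (finishes hour 9, plus 2-hour gap → hour 11). It runs from hour 11 to 11 + 3 = hour 14.
The security scan has to wait for integration testing (finishes hour 14, plus 1-hour gap → hour 15); the build (finishes hour 9). The latest of these is hour 15, so the security scan runs hour 15 to 15 + 4 = hour 19.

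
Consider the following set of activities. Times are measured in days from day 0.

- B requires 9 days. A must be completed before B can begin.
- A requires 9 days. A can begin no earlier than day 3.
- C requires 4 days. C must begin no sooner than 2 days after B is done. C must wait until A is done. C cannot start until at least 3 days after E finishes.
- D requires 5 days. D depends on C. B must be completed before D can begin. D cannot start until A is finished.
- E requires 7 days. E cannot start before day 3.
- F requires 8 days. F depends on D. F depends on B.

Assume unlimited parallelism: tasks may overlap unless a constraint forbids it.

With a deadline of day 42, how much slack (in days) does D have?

E waits on its own release at day 3, so it starts at day 3 and finishes at 3 + 7 = day 10.
A cannot begin until its own release at day 3. It runs from day 3 to 3 + 9 = day 12.
B cannot begin until A (finishes day 12). It runs from day 12 to 12 + 9 = day 21.
C cannot start until B (finishes day 21, plus 2-day gap → day 23); A (finishes day 12); E (finishes day 10, plus 3-day gap → day 13). The controlling bound is day 23, so C finishes at 23 + 4 = day 27.
For D: C (finishes day 27); B (finishes day 21); A (finishes day 12). Taking the maximum gives a start of day 27, and it finishes at 27 + 5 = day 32.

Working backward from the deadline:
To finish by day 42, F (duration 8) must start no later than day 34.
Since F (must start by day 34) depends on it, D must finish by day 34. Backing off its 5-day duration gives a latest start of day 29.
So D can start as early as day 27 and as late as day 29, giving 29 − 27 = 2 days of slack.

2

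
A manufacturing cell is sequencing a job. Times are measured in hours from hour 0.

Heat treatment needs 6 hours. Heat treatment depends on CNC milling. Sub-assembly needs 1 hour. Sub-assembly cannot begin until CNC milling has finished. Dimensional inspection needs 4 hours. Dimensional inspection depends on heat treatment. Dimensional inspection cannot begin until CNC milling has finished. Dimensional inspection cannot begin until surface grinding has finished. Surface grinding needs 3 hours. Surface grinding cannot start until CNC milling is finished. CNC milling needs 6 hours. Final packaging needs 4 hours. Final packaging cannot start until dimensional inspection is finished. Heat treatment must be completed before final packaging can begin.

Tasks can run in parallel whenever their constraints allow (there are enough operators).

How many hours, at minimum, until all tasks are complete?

CNC milling can start immediately at hour 0; it finishes at hour 6.
Sub-assembly waits on CNC milling (finishes hour 6), so it starts at hour 6 and finishes at 6 + 1 = hour 7.
After CNC milling (finishes hour 6), surface grinding can start at hour 6 and finishes at hour 9.
Heat treatment cannot begin until CNC milling (finishes hour 6). It runs from hour 6 to 6 + 6 = hour 12.
Dimensional inspection needs all of heat treatment (finishes hour 12); CNC milling (finishes hour 6); surface grinding (finishes hour 9). That puts its earliest start at hour 12; it finishes at 12 + 4 = hour 16.
Final packaging cannot start until dimensional inspection (finishes hour 16); heat treatment (finishes hour 12). The controlling bound is hour 16, so final packaging finishes at 16 + 4 = hour 20.
All tasks are finished once the last one completes. Finish times: CNC milling at 6, Heat treatment at 12, Surface grinding at 9, Dimensional inspection at 16, Sub-assembly at 7, Final packaging at 20. The latest is hour 20.

20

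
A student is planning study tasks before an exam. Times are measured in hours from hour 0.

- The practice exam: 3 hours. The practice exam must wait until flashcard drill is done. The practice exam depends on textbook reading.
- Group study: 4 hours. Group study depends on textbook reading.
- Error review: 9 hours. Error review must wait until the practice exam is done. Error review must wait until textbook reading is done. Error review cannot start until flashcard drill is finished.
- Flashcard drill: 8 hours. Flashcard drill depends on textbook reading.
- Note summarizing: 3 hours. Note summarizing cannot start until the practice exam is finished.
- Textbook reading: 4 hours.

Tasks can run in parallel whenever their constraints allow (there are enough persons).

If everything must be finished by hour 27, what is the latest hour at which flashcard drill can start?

7

Error review has no dependents, so it just needs to finish by hour 27. Starting by 27 − 9 = hour 18 achieves that.
Nothing follows note summarizing; the deadline of hour 27 is its only limit. It must start by 27 − 3 = hour 24.
The practice exam feeds error review (must start by hour 18); note summarizing (must start by hour 24). Taking the minimum, the practice exam must finish by hour 18 and start by 18 − 3 = hour 15.
Flashcard drill must finish in time for the practice exam (must start by hour 15); error review (must start by hour 18). The tightest is hour 15, so flashcard drill must start by 15 − 8 = hour 7.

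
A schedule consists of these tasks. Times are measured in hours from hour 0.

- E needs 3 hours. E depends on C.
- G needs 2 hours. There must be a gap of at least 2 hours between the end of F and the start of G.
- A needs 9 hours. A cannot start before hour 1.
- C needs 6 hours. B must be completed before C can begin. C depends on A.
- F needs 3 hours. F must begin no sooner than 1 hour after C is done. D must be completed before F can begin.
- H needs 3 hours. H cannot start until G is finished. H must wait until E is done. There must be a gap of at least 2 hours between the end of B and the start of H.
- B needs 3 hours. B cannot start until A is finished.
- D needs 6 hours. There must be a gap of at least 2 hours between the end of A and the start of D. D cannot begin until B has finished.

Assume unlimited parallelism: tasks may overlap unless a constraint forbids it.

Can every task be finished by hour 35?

After its own release at hour 1, A can start at hour 1 and finishes at hour 10.
B cannot begin until A (finishes hour 10). It runs from hour 10 to 10 + 3 = hour 13.
D needs all of A (finishes hour 10, plus 2-hour gap → hour 12); B (finishes hour 13). That puts its earliest start at hour 13; it finishes at 13 + 6 = hour 19.
C has to wait for B (finishes hour 13); A (finishes hour 10). The latest of these is hour 13, so C runs hour 13 to 13 + 6 = hour 19.
F cannot start until C (finishes hour 19, plus 1-hour gap → hour 20); D (finishes hour 19). The controlling bound is hour 20, so F finishes at 20 + 3 = hour 23.
After F (finishes hour 23, plus 2-hour gap → hour 25), G can start at hour 25 and finishes at hour 27.
After C (finishes hour 19), E can start at hour 19 and finishes at hour 22.
H needs all of G (finishes hour 27); E (finishes hour 22); B (finishes hour 13, plus 2-hour gap → hour 15). That puts its earliest start at hour 27; it finishes at 27 + 3 = hour 30.
Every task is finished by hour 30, which is no later than the deadline of 35, so the schedule is feasible.

Yes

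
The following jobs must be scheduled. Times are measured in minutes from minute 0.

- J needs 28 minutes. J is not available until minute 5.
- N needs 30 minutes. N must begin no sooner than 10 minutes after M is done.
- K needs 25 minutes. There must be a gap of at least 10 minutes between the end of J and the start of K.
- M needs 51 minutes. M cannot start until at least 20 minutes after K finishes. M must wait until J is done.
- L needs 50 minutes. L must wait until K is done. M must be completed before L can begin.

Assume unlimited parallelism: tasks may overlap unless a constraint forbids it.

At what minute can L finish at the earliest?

189

After its own release at minute 5, J can start at minute 5 and finishes at minute 33.
K waits on J (finishes minute 33, plus 10-minute gap → minute 43), so it starts at minute 43 and finishes at 43 + 25 = minute 68.
For M: K (finishes minute 68, plus 20-minute gap → minute 88); J (finishes minute 33). Taking the maximum gives a start of minute 88, and it finishes at 88 + 51 = minute 139.
L needs all of K (finishes minute 68); M (finishes minute 139). That puts its earliest start at minute 139; it finishes at 139 + 50 = minute 189.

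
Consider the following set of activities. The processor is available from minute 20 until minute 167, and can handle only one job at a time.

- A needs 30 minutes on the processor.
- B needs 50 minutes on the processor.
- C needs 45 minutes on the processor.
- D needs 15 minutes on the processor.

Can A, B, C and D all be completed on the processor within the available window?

The processor window is 167 − 20 = 147 minutes.
Running back to back, the jobs need 30 + 50 + 45 + 15 = 140 minutes on the processor.
Since 140 ≤ 147, they fit within the window.

Yes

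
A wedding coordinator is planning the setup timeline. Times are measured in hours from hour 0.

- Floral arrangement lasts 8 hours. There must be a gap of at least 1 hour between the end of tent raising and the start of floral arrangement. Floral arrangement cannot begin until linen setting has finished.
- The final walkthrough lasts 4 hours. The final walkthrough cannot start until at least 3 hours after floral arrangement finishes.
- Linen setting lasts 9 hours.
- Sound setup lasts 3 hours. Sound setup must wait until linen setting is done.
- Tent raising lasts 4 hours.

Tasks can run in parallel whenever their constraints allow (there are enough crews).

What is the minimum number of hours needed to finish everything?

24

Linen setting has no prerequisites, so it starts at hour 0 and finishes at hour 9.
Sound setup waits on linen setting (finishes hour 9), so it starts at hour 9 and finishes at 9 + 3 = hour 12.
Nothing blocks tent raising, so it runs from hour 0 to hour 4.
For floral arrangement: tent raising (finishes hour 4, plus 1-hour gap → hour 5); linen setting (finishes hour 9). Taking the maximum gives a start of hour 9, and it finishes at 9 + 8 = hour 17.
The final walkthrough cannot begin until floral arrangement (finishes hour 17, plus 3-hour gap → hour 20). It runs from hour 20 to 20 + 4 = hour 24.
All tasks are finished once the last one completes. Finish times: Tent raising at 4, Linen setting at 9, Floral arrangement at 17, Sound setup at 12, The final walkthrough at 24. The latest is hour 24.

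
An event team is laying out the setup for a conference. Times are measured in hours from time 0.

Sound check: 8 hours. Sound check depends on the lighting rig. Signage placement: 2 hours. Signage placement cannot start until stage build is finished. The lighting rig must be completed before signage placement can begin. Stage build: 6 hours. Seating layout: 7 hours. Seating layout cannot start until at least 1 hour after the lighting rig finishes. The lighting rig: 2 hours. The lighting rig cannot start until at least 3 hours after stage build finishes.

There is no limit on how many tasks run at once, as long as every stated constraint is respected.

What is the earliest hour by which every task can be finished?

19

Stage build has no prerequisites, so it starts at hour 0 and finishes at hour 6.
The lighting rig waits on stage build (finishes hour 6, plus 3-hour gap → hour 9), so it starts at hour 9 and finishes at 9 + 2 = hour 11.
After the lighting rig (finishes hour 11), sound check can start at hour 11 and finishes at hour 19.
Signage placement cannot start until stage build (finishes hour 6); the lighting rig (finishes hour 11). The controlling bound is hour 11, so signage placement finishes at 11 + 2 = hour 13.
Seating layout cannot begin until the lighting rig (finishes hour 11, plus 1-hour gap → hour 12). It runs from hour 12 to 12 + 7 = hour 19.
All tasks are finished once the last one completes. Finish times: Stage build at 6, The lighting rig at 11, Seating layout at 19, Signage placement at 13, Sound check at 19. The latest is hour 19.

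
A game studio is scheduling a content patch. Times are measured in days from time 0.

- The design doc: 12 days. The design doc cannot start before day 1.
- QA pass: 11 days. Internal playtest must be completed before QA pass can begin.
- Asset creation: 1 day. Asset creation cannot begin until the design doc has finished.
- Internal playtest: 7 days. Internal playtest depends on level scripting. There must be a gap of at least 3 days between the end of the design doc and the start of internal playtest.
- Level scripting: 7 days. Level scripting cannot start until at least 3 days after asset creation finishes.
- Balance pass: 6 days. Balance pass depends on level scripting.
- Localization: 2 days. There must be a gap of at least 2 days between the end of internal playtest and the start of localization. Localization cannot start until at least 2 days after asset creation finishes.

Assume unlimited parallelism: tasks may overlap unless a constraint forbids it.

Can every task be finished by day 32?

The design doc cannot begin until its own release at day 1. It runs from day 1 to 1 + 12 = day 13.
Asset creation cannot begin until the design doc (finishes day 13). It runs from day 13 to 13 + 1 = day 14.
After asset creation (finishes day 14, plus 3-day gap → day 17), level scripting can start at day 17 and finishes at day 24.
After level scripting (finishes day 24), balance pass can start at day 24 and finishes at day 30.
For internal playtest: level scripting (finishes day 24); the design doc (finishes day 13, plus 3-day gap → day 16). Taking the maximum gives a start of day 24, and it finishes at 24 + 7 = day 31.
After internal playtest (finishes day 31), QA pass can start at day 31 and finishes at day 42.
Localization cannot start until internal playtest (finishes day 31, plus 2-day gap → day 33); asset creation (finishes day 14, plus 2-day gap → day 16). The controlling bound is day 33, so localization finishes at 33 + 2 = day 35.
The earliest everything can be done is day 42, which is after the deadline of 32, so it is not possible.

No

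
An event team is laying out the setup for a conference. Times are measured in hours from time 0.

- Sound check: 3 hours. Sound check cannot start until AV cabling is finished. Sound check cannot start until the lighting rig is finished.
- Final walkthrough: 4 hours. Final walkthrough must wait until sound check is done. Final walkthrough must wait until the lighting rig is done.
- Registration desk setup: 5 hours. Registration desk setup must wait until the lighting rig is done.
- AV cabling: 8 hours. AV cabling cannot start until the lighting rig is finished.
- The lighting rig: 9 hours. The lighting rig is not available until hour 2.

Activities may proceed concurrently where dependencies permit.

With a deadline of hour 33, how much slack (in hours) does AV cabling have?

The lighting rig waits on its own release at hour 2, so it starts at hour 2 and finishes at 2 + 9 = hour 11.
After the lighting rig (finishes hour 11), AV cabling can start at hour 11 and finishes at hour 19.

Working backward from the deadline:
Final walkthrough must finish by hour 33; it takes 4 hours, so it must start by 33 − 4 = hour 29.
Sound check must finish before final walkthrough (must start by hour 29). With a 3-hour duration, sound check must start by 29 − 3 = hour 26.
AV cabling has to be done before sound check (must start by hour 26). That means finishing by hour 26, i.e. starting by 26 − 8 = hour 18.
So AV cabling can start as early as hour 11 and as late as hour 18, giving 18 − 11 = 7 hours of slack.

7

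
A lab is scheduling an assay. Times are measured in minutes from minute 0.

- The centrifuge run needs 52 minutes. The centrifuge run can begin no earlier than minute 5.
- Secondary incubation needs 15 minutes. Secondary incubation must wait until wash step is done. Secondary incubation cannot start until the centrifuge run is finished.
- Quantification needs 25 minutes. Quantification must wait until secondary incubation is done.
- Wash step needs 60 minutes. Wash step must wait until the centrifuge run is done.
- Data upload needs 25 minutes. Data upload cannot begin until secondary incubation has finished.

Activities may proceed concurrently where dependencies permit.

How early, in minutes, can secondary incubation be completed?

132

After its own release at minute 5, the centrifuge run can start at minute 5 and finishes at minute 57.
Wash step cannot begin until the centrifuge run (finishes minute 57). It runs from minute 57 to 57 + 60 = minute 117.
Secondary incubation needs all of wash step (finishes minute 117); the centrifuge run (finishes minute 57). That puts its earliest start at minute 117; it finishes at 117 + 15 = minute 132.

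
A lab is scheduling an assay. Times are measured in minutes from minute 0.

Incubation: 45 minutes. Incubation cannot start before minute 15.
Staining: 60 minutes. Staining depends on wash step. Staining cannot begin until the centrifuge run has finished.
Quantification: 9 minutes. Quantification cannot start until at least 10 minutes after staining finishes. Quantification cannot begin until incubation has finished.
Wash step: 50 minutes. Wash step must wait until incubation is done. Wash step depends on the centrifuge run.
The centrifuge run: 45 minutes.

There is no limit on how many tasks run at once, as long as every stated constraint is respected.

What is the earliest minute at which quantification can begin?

180

Nothing blocks the centrifuge run, so it runs from minute 0 to minute 45.
After its own release at minute 15, incubation can start at minute 15 and finishes at minute 60.
Wash step needs all of incubation (finishes minute 60); the centrifuge run (finishes minute 45). That puts its earliest start at minute 60; it finishes at 60 + 50 = minute 110.
Staining has to wait for wash step (finishes minute 110); the centrifuge run (finishes minute 45). The latest of these is minute 110, so staining runs minute 110 to 110 + 60 = minute 170.
Quantification waits on staining (finishes minute 170, plus 10-minute gap → minute 180); incubation (finishes minute 60). The latest of these is minute 180, which is the earliest quantification can start.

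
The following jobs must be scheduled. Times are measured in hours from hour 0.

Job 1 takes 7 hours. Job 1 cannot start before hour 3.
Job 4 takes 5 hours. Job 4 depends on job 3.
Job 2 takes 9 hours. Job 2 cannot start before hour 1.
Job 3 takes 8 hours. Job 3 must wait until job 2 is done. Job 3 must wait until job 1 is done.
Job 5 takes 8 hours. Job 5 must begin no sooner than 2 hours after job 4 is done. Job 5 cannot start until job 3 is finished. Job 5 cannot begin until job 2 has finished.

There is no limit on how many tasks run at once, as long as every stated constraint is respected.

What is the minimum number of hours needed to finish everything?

Job 2 cannot begin until its own release at hour 1. It runs from hour 1 to 1 + 9 = hour 10.
Job 1 waits on its own release at hour 3, so it starts at hour 3 and finishes at 3 + 7 = hour 10.
Job 3 cannot start until job 2 (finishes hour 10); job 1 (finishes hour 10). The controlling bound is hour 10, so job 3 finishes at 10 + 8 = hour 18.
Job 4 cannot begin until job 3 (finishes hour 18). It runs from hour 18 to 18 + 5 = hour 23.
Job 5 has to wait for job 4 (finishes hour 23, plus 2-hour gap → hour 25); job 3 (finishes hour 18); job 2 (finishes hour 10). The latest of these is hour 25, so job 5 runs hour 25 to 25 + 8 = hour 33.
All tasks are finished once the last one completes. Finish times: Job 1 at 10, Job 2 at 10, Job 3 at 18, Job 4 at 23, Job 5 at 33. The latest is hour 33.

33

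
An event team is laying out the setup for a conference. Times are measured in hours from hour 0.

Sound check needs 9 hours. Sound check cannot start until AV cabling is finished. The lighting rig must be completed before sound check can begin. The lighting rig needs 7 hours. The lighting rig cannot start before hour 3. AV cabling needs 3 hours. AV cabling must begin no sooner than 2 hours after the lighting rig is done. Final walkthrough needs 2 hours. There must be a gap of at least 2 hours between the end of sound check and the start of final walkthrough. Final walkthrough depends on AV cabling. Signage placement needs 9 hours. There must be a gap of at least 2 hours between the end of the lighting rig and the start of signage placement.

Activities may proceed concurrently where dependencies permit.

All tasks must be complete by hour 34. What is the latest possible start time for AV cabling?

Nothing follows final walkthrough; the deadline of hour 34 is its only limit. It must start by 34 − 2 = hour 32.
Sound check feeds into final walkthrough (must start by hour 32, minus 2-hour gap → hour 30); so sound check must finish by hour 30 and therefore start by hour 21.
AV cabling has several dependents: sound check (must start by hour 21); final walkthrough (must start by hour 32). The earliest of those limits is hour 21, so AV cabling must start by 21 − 3 = hour 18.

18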